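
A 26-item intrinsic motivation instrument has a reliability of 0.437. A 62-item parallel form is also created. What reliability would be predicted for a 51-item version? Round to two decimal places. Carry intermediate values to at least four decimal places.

Only the ratio of lengths matters: n = 51/26 = 1.9615
r_{51} = n·r / (1 + (n − 1)·r) = 0.8572 / 1.4202 ≈ 0.6036

0.60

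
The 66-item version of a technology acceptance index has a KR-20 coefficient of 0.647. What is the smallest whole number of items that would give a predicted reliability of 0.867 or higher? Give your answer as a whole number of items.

n = 0.867(1 − 0.647) / [0.647(1 − 0.867)]
  = 0.306051 / 0.086051 = 3.5566
3.5566 × 66 = 234.74 → 235 items

235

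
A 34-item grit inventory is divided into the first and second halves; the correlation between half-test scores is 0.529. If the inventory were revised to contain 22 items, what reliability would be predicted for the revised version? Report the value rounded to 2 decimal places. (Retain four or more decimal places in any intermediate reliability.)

First correct the split-half correlation to full-test reliability: r_full = 2 × 0.529 / (1 + 0.529) ≈ 0.6920
Then adjust to 22 items: n = 22/34 = 0.6471
r_new = n·r_full / (1 + (n − 1)·r_full) = 0.4478 / 0.7558 ≈ 0.5925

0.59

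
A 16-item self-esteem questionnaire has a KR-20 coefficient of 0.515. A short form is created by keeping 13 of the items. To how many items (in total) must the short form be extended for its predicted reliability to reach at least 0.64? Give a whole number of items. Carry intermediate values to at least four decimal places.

Short-form reliability: n = 13/16 = 0.8125; r_13 = n·r/(1+(n−1)r) ≈ 0.4632
Length factor from the short form to reach 0.64: n' = 0.64(1 − 0.4632) / [0.4632(1 − 0.64)] ≈ 2.0603
Total items = 2.0603 × 13 = 26.78, rounded up to 27.

27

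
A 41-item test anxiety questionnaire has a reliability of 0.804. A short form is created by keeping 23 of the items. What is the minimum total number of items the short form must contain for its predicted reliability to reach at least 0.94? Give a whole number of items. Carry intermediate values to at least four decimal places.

157

Short-form reliability: n = 23/41 = 0.5610; r_23 = n·r/(1+(n−1)r) ≈ 0.6971
Then solve for n' with r_old = 0.6971, r_target = 0.94: n' = 0.94(1 − 0.6971)/[0.6971(1 − 0.94)] = 6.8074
Total items = 6.8074 × 23 = 156.57, rounded up to 157.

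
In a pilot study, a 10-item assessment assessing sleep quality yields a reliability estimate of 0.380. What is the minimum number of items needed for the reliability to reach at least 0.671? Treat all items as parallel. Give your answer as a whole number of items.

n = 0.671 × (1 − 0.380) / [ 0.380 × (1 − 0.671) ]
  = 0.416020 / 0.125020 = 3.3276
3.3276 × 10 = 33.28 → 34 items

34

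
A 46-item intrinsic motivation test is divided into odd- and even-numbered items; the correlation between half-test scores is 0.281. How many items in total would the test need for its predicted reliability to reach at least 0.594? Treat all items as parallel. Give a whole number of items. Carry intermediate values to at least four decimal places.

87

r_full = 2(0.281)/(1 + 0.281) = 0.4387
n = r_tgt(1 − r_full) / [r_full(1 − r_tgt)] = 0.594 × 0.5613 / (0.4387 × 0.406) ≈ 1.8719
Required items = 1.8719 × 46 = 86.11, so 87 items.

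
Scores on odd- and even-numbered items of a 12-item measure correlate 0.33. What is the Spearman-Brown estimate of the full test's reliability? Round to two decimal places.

0.50

Apply the Spearman-Brown correction with n = 2:
r_full = 2(0.33) / (1 + 0.33)
       = 0.6600 / 1.3300 = 0.4962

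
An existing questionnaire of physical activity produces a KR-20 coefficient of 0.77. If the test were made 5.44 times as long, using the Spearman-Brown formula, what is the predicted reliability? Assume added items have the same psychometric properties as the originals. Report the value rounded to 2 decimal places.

0.95

r_new = 5.44·0.77 / [1 + (5.44 − 1)·0.77]
     = 4.1888 / 4.4188 = 0.9479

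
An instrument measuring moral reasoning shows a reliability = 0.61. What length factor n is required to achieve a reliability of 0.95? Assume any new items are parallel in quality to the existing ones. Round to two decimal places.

12.15

Rearranging the Spearman-Brown formula for n,
n = r_target (1 − r_old) / [ r_old (1 − r_target) ]
n = 0.95 × (1 − 0.61) / [ 0.61 × (1 − 0.95) ]
n = 0.3705 / 0.0305 ≈ 12.1475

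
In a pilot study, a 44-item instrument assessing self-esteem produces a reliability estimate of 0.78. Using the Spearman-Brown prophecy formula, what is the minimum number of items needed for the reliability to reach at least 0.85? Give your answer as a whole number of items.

n = [0.85 × 0.22] / [0.78 × 0.15]
  = 0.1870 / 0.1170 = 1.5983
1.5983 × 44 = 70.33 → 71 items

71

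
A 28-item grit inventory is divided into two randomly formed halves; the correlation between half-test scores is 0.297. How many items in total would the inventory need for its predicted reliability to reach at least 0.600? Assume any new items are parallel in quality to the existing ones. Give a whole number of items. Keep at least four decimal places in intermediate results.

50

r_full = 2(0.297)/(1 + 0.297) = 0.4580
Solve Spearman-Brown for n: n = 0.600(1 − 0.4580) / [0.4580(1 − 0.600)] = 1.7751
Items = 1.7751 × 28 ≈ 49.70 → 50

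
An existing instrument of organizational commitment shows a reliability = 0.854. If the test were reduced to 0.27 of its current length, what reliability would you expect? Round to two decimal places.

r_new = (0.27 × 0.854) / (1 + (0.27 − 1) × 0.854)
r_new = 0.2306 / 0.3766 ≈ 0.6123

0.61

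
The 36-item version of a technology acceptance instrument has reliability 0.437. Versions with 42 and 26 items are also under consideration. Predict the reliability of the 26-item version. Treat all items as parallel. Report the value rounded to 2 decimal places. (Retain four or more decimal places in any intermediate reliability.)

0.36

The 42-item form is not needed; work directly from the 36-item form with n = 26/36 = 0.7222.
r_{26} = n·r / (1 + (n − 1)·r) = 0.3156 / 0.8786 ≈ 0.3592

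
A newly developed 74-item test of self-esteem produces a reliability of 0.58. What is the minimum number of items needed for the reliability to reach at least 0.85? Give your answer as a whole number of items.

Rearranging the Spearman-Brown formula for n,
n = r*(1 − r) / [ r (1 − r*) ]
n = [0.85 × 0.42] / [0.58 × 0.15]
n = 0.3570 / 0.0870 ≈ 4.1034
So the test needs 4.1034 × 74 ≈ 303.65 items; rounding up, 304.

304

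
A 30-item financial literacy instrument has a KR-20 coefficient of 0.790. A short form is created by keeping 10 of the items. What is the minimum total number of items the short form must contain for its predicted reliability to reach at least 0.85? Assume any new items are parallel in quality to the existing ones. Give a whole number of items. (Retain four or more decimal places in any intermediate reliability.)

Short-form reliability: n = 10/30 = 0.3333; r_10 = n·r/(1+(n−1)r) ≈ 0.5563
Then solve for n' with r_old = 0.5563, r_target = 0.85: n' = 0.85(1 − 0.5563)/[0.5563(1 − 0.85)] = 4.5197
Items = 4.5197 × 10 ≈ 45.20 → 46

46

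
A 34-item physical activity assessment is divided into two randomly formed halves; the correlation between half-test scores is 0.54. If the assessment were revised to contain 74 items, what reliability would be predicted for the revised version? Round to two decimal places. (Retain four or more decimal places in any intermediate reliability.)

First correct the split-half correlation to full-test reliability: r_full = 2 × 0.54 / (1 + 0.54) ≈ 0.7013
Then adjust to 74 items: n = 74/34 = 2.1765
r_new = n·r_full / (1 + (n − 1)·r_full) = 1.5264 / 1.8251 ≈ 0.8363

0.84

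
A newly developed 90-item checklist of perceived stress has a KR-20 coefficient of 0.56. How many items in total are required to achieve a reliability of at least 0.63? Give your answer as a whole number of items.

n = [0.63 × 0.44] / [0.56 × 0.37]
  = 0.2772 / 0.2072 = 1.3378
Items needed = n × 90 = 1.3378 × 90 ≈ 120.40 → round up to 121

121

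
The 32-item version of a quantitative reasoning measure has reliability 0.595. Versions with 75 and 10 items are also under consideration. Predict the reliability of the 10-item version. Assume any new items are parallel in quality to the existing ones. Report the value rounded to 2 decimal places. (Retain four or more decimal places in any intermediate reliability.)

0.31

The 75-item form is not needed; work directly from the 32-item form with n = 10/32 = 0.3125.
r_{10} = n·r / (1 + (n − 1)·r) = 0.1859 / 0.5909 ≈ 0.3146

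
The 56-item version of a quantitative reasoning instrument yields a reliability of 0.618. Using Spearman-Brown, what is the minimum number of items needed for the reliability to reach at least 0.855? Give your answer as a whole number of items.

n = [0.855 × 0.382] / [0.618 × 0.145]
  = 0.326610 / 0.089610 = 3.6448
3.6448 × 56 = 204.11 → 205 items

205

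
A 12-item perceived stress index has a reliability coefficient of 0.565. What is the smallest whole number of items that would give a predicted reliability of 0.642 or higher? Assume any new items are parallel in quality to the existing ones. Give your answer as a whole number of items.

n = 0.642 × (1 − 0.565) / [ 0.565 × (1 − 0.642) ]
  = 0.279270 / 0.202270 = 1.3807
1.3807 × 12 = 16.57 → 17 items

17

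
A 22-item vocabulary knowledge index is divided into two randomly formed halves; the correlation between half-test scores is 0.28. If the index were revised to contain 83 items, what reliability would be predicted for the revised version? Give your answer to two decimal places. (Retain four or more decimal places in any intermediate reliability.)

0.75

Spearman-Brown correction (n = 2): r_full = 2·0.28/(1 + 0.28) = 0.4375
Length factor from 22 to 83 items: n = 83/22 = 3.7727
r_new = n·r_full / (1 + (n − 1)·r_full) = 1.6506 / 2.2131 ≈ 0.7458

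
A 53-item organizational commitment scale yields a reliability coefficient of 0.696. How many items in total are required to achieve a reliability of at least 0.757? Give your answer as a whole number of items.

n = [0.757 × 0.304] / [0.696 × 0.243]
  = 0.230128 / 0.169128 = 1.3607
Items needed = n × 53 = 1.3607 × 53 ≈ 72.12 → round up to 73

73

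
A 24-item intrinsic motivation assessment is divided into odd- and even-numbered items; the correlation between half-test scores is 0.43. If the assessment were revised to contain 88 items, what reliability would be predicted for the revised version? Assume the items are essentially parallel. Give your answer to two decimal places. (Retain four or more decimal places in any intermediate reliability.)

0.85

First correct the split-half correlation to full-test reliability: r_full = 2 × 0.43 / (1 + 0.43) ≈ 0.6014
Then adjust to 88 items: n = 88/24 = 3.6667
r_new = n·r_full / (1 + (n − 1)·r_full) = 2.2052 / 2.6038 ≈ 0.8469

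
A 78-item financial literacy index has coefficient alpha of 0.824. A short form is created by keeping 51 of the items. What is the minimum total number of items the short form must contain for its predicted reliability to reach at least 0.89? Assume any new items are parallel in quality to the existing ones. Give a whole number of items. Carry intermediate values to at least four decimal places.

135

Short-form reliability: n = 51/78 = 0.6538; r_51 = n·r/(1+(n−1)r) ≈ 0.7538
Then solve for n' with r_old = 0.7538, r_target = 0.89: n' = 0.89(1 − 0.7538)/[0.7538(1 − 0.89)] = 2.6426
Total items = 2.6426 × 51 = 134.77, rounded up to 135.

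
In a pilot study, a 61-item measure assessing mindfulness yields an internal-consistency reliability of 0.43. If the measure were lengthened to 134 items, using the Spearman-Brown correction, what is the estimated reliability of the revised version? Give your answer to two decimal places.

n = 134/61 = 2.1967
r_new = (2.1967 × 0.43) / (1 + (2.1967 − 1) × 0.43)
r_new = 0.9446 / 1.5146 ≈ 0.6237

0.62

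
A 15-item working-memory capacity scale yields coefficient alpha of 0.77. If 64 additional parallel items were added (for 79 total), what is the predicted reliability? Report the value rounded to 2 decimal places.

0.95

Length ratio n = 79/15 = 5.2667
r_new = (5.2667 × 0.77) / (1 + (5.2667 − 1) × 0.77)
r_new = 4.0554 / 4.2854 ≈ 0.9463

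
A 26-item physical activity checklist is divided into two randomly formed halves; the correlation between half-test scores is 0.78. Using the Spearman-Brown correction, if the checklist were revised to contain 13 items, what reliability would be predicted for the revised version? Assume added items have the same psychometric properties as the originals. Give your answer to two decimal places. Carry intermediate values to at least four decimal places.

0.78

Full-test reliability from the split-half r: r_full = 2(0.78)/(1 + 0.78) = 0.8764
Length factor from 26 to 13 items: n = 13/26 = 0.5000
r_new = n·r_full / (1 + (n − 1)·r_full) = 0.4382 / 0.5618 ≈ 0.7800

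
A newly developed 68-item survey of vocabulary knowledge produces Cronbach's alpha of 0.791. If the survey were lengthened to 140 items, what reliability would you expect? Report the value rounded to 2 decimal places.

0.89

The new length is 140/68 = 2.0588 times the old.
Apply the Spearman-Brown prophecy formula, r' = nr / [1 + (n − 1)r]:
r_new = 2.0588·0.791 / [1 + (2.0588 − 1)·0.791]
r_new = 1.6285 / 1.8375 ≈ 0.8863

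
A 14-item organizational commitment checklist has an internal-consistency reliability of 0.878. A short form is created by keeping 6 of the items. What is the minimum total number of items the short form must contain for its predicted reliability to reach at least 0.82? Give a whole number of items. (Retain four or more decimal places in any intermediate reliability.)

Short-form reliability: n = 6/14 = 0.4286; r_6 = n·r/(1+(n−1)r) ≈ 0.7552
Then solve for n' with r_old = 0.7552, r_target = 0.82: n' = 0.82(1 − 0.7552)/[0.7552(1 − 0.82)] = 1.4767
Total items = 1.4767 × 6 = 8.86, rounded up to 9.

9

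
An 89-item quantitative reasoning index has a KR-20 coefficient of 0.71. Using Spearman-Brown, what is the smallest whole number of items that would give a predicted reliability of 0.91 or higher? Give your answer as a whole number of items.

368

n = [0.91 × 0.29] / [0.71 × 0.09]
  = 0.2639 / 0.0639 = 4.1299
Items needed = n × 89 = 4.1299 × 89 ≈ 367.56 → round up to 368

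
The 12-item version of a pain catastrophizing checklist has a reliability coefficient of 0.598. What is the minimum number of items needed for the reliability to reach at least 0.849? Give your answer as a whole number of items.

n = [0.849 × 0.402] / [0.598 × 0.151]
  = 0.341298 / 0.090298 = 3.7797
3.7797 × 12 = 45.36 → 46 items

46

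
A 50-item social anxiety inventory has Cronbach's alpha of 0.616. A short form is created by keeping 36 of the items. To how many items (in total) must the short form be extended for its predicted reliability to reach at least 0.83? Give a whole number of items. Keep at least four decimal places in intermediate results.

153

First, r for the 36-item form: n = 36/50 = 0.7200, so r_36 = 0.7200·0.616/(1 + (0.7200 − 1)·0.616) = 0.5360
Then solve for n' with r_old = 0.5360, r_target = 0.83: n' = 0.83(1 − 0.5360)/[0.5360(1 − 0.83)] = 4.2265
Total items = 4.2265 × 36 = 152.15, rounded up to 153.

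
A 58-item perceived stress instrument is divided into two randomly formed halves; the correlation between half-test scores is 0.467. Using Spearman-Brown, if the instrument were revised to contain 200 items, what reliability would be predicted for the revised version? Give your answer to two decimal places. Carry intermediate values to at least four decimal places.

First correct the split-half correlation to full-test reliability: r_full = 2 × 0.467 / (1 + 0.467) ≈ 0.6367
Length factor from 58 to 200 items: n = 200/58 = 3.4483
r_new = n·r_full / (1 + (n − 1)·r_full) = 2.1955 / 2.5588 ≈ 0.8580

0.86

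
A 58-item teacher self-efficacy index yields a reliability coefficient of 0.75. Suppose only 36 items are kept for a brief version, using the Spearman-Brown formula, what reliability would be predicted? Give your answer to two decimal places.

n = 36/58 = 0.6207
r_new = (0.6207 × 0.75) / (1 + (0.6207 − 1) × 0.75)
r_new = 0.4655 / 0.7155 ≈ 0.6506

0.65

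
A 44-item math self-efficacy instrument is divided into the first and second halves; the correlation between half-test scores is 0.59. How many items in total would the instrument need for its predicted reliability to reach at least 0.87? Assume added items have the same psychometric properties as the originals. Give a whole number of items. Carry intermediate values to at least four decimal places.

103

r_full = 2(0.59)/(1 + 0.59) = 0.7421
n = r_tgt(1 − r_full) / [r_full(1 − r_tgt)] = 0.87 × 0.2579 / (0.7421 × 0.13) ≈ 2.3258
Items = 2.3258 × 44 ≈ 102.34 → 103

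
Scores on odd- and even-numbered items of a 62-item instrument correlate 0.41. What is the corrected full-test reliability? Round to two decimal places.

0.58

r_full = 2r_hh / (1 + r_hh) = 2 × 0.41 / (1 + 0.41)
       = 0.8200 / 1.4100 = 0.5816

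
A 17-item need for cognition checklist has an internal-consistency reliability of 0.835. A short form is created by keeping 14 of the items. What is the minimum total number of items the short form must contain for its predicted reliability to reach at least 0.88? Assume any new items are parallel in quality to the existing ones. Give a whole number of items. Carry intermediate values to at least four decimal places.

25

Short-form reliability: n = 14/17 = 0.8235; r_14 = n·r/(1+(n−1)r) ≈ 0.8065
Length factor from the short form to reach 0.88: n' = 0.88(1 − 0.8065) / [0.8065(1 − 0.88)] ≈ 1.7595
Total items = 1.7595 × 14 = 24.63, rounded up to 25.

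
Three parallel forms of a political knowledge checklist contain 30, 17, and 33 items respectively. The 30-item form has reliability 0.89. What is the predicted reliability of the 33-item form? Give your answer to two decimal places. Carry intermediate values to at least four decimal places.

0.90

Only the ratio of lengths matters: n = 33/30 = 1.1000
r_{33} = n·r / (1 + (n − 1)·r) = 0.9790 / 1.0890 ≈ 0.8990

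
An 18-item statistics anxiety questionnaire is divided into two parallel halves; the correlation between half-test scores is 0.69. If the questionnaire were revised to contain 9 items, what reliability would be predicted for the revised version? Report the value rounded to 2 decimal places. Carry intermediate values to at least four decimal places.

First correct the split-half correlation to full-test reliability: r_full = 2 × 0.69 / (1 + 0.69) ≈ 0.8166
Length factor from 18 to 9 items: n = 9/18 = 0.5000
r_new = n·r_full / (1 + (n − 1)·r_full) = 0.4083 / 0.5917 ≈ 0.6900

0.69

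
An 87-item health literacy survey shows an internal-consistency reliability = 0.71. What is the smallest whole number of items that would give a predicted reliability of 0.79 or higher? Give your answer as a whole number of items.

134

Invert Spearman-Brown to solve for n:
n = r_target (1 − r_old) / [ r_old (1 − r_target) ]
n = 0.79 × (1 − 0.71) / [ 0.71 × (1 − 0.79) ]
n = 0.2291 / 0.1491 ≈ 1.5366
Items needed = n × 87 = 1.5366 × 87 ≈ 133.68 → round up to 134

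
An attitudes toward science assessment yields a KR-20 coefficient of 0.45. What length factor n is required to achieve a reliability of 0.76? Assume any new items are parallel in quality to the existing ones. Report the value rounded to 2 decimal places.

Invert Spearman-Brown to solve for n:
n = r_target (1 − r_old) / [ r_old (1 − r_target) ]
n = [0.76 × 0.55] / [0.45 × 0.24]
  = 0.4180 / 0.1080 = 3.8704

3.87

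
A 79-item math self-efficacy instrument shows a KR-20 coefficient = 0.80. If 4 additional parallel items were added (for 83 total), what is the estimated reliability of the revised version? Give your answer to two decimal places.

Length ratio n = 83/79 = 1.0506
r_new = 1.0506·0.80 / [1 + (1.0506 − 1)·0.80]
     = 0.8405 / 1.0405 = 0.8078

0.81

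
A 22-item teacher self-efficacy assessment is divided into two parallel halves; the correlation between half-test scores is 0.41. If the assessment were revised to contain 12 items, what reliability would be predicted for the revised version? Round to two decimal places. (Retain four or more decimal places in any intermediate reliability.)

First correct the split-half correlation to full-test reliability: r_full = 2 × 0.41 / (1 + 0.41) ≈ 0.5816
Then adjust to 12 items: n = 12/22 = 0.5455
r_new = n·r_full / (1 + (n − 1)·r_full) = 0.3173 / 0.7357 ≈ 0.4313

0.43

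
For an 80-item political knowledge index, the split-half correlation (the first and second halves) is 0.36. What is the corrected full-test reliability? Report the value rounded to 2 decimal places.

0.53

Each half is half the length of the full test, so the full test is n = 2 times a half.
r_full = 2r_hh / (1 + r_hh) = 2 × 0.36 / (1 + 0.36)
r_full = 0.7200 / 1.3600 ≈ 0.5294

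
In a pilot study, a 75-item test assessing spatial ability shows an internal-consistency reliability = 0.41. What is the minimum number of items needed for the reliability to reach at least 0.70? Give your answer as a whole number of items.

252

Invert Spearman-Brown to solve for n:
n = r_target (1 − r_old) / [ r_old (1 − r_target) ]
n = 0.70(1 − 0.41) / [0.41(1 − 0.70)]
  = 0.4130 / 0.1230 = 3.3577
So the test needs 3.3577 × 75 ≈ 251.83 items; rounding up, 252.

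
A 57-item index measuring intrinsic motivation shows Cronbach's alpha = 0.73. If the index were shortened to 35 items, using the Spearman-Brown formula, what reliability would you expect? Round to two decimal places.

0.62

The new length is 35/57 = 0.614 times the old.
r_new = (0.614 × 0.73) / (1 + (0.614 − 1) × 0.73)
r_new = 0.4482 / 0.7182 ≈ 0.6241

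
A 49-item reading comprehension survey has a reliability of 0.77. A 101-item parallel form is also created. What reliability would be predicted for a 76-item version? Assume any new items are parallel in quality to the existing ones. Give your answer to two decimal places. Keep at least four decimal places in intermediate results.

0.84

Only the ratio of lengths matters: n = 76/49 = 1.5510
r_{76} = n·r / (1 + (n − 1)·r) = 1.1943 / 1.4243 ≈ 0.8385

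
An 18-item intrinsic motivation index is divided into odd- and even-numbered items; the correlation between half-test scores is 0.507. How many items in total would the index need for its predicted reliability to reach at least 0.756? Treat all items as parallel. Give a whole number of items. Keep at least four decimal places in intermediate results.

r_full = 2(0.507)/(1 + 0.507) = 0.6729
n = r_tgt(1 − r_full) / [r_full(1 − r_tgt)] = 0.756 × 0.3271 / (0.6729 × 0.244) ≈ 1.5061
Items = 1.5061 × 18 ≈ 27.11 → 28

28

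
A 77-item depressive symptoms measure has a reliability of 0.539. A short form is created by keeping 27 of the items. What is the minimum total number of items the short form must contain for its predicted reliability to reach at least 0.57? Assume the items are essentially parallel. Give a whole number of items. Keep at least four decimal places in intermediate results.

Short-form reliability: n = 27/77 = 0.3506; r_27 = n·r/(1+(n−1)r) ≈ 0.2907
Length factor from the short form to reach 0.57: n' = 0.57(1 − 0.2907) / [0.2907(1 − 0.57)] ≈ 3.2344
Items = 3.2344 × 27 ≈ 87.33 → 88

88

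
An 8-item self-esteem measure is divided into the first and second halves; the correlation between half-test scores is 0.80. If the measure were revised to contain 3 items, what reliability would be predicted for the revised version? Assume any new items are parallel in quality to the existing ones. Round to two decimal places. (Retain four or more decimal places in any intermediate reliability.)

Full-test reliability from the split-half r: r_full = 2(0.80)/(1 + 0.80) = 0.8889
Then adjust to 3 items: n = 3/8 = 0.3750
r_new = n·r_full / (1 + (n − 1)·r_full) = 0.3333 / 0.4444 ≈ 0.7500

0.75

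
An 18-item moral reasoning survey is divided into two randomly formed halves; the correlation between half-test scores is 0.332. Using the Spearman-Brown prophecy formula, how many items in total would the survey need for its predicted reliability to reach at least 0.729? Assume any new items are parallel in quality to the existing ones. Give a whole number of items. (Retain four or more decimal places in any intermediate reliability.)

49

r_full = 2(0.332)/(1 + 0.332) = 0.4985
n = r_tgt(1 − r_full) / [r_full(1 − r_tgt)] = 0.729 × 0.5015 / (0.4985 × 0.271) ≈ 2.7062
Items = 2.7062 × 18 ≈ 48.71 → 49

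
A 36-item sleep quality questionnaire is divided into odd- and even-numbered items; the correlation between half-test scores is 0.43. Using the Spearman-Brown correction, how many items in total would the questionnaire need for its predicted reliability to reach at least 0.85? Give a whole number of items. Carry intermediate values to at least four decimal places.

136

r_full = 2(0.43)/(1 + 0.43) = 0.6014
Solve Spearman-Brown for n: n = 0.85(1 − 0.6014) / [0.6014(1 − 0.85)] = 3.7558
Items = 3.7558 × 36 ≈ 135.21 → 136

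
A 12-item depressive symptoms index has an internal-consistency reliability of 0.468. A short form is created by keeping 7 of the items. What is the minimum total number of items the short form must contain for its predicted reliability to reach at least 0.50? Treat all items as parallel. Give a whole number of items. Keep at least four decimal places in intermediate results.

14

First, r for the 7-item form: n = 7/12 = 0.5833, so r_7 = 0.5833·0.468/(1 + (0.5833 − 1)·0.468) = 0.3391
Then solve for n' with r_old = 0.3391, r_target = 0.50: n' = 0.50(1 − 0.3391)/[0.3391(1 − 0.50)] = 1.9490
Total items = 1.9490 × 7 = 13.64, rounded up to 14.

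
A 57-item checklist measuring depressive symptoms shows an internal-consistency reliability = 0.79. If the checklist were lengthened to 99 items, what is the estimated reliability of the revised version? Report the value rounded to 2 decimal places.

Length ratio n = 99/57 = 1.7368
r_new = 1.7368·0.79 / [1 + (1.7368 − 1)·0.79]
     = 1.3721 / 1.5821 = 0.8673

0.87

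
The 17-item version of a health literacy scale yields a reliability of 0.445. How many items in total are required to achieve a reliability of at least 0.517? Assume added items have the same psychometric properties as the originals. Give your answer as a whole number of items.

n = 0.517 × (1 − 0.445) / [ 0.445 × (1 − 0.517) ]
n = 0.286935 / 0.214935 ≈ 1.3350
So the test needs 1.3350 × 17 ≈ 22.70 items; rounding up, 23.

23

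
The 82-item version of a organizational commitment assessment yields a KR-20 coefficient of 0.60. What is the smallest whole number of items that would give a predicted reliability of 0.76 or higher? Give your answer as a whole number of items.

n = 0.76 × (1 − 0.60) / [ 0.60 × (1 − 0.76) ]
n = 0.3040 / 0.1440 ≈ 2.1111
Items needed = n × 82 = 2.1111 × 82 ≈ 173.11 → round up to 174

174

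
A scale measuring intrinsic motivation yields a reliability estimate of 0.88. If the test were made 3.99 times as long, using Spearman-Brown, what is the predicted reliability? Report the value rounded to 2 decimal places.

0.97

Apply the Spearman-Brown prophecy formula, r' = nr / [1 + (n − 1)r]:
r_new = (3.99 × 0.88) / (1 + (3.99 − 1) × 0.88)
     = 3.5112 / 3.6312 = 0.9670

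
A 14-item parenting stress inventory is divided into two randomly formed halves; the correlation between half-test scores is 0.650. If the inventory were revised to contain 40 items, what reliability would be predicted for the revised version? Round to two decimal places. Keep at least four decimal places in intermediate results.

0.91

Full-test reliability from the split-half r: r_full = 2(0.650)/(1 + 0.650) = 0.7879
Length factor from 14 to 40 items: n = 40/14 = 2.8571
r_new = n·r_full / (1 + (n − 1)·r_full) = 2.2511 / 2.4632 ≈ 0.9139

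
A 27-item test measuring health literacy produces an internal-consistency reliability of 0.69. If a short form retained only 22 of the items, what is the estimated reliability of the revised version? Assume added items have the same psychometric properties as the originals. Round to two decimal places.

0.64

The new length is 22/27 = 0.8148 times the old.
r_new = 0.8148·0.69 / [1 + (0.8148 − 1)·0.69]
r_new = 0.5622 / 0.8722 ≈ 0.6446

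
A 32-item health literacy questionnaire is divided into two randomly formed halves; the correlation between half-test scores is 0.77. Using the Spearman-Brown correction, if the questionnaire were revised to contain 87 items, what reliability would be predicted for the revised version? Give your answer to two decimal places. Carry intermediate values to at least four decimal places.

0.95

Spearman-Brown correction (n = 2): r_full = 2·0.77/(1 + 0.77) = 0.8701
Length factor from 32 to 87 items: n = 87/32 = 2.7188
r_new = n·r_full / (1 + (n − 1)·r_full) = 2.3656 / 2.4955 ≈ 0.9479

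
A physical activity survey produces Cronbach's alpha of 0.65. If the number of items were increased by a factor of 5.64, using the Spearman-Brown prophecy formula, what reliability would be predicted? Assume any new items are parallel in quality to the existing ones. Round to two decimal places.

r_new = (5.64 × 0.65) / (1 + (5.64 − 1) × 0.65)
     = 3.6660 / 4.0160 = 0.9128

0.91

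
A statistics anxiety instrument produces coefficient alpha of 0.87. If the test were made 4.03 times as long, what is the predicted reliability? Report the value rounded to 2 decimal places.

0.96

r_new = (4.03 × 0.87) / (1 + (4.03 − 1) × 0.87)
     = 3.5061 / 3.6361 = 0.9642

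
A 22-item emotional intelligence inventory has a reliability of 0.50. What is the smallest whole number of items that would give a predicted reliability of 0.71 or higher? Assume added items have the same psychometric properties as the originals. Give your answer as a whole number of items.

Spearman-Brown solved for the length factor n:
n = r_target (1 − r_old) / [ r_old (1 − r_target) ]
n = [0.71 × 0.50] / [0.50 × 0.29]
  = 0.3550 / 0.1450 = 2.4483
Items needed = n × 22 = 2.4483 × 22 ≈ 53.86 → round up to 54

54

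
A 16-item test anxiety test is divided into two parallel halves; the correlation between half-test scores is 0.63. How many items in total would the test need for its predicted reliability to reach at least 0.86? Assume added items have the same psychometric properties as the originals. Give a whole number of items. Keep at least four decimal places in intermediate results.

29

Corrected full-test reliability: r_full = 2 × 0.63 / (1 + 0.63) ≈ 0.7730
Solve Spearman-Brown for n: n = 0.86(1 − 0.7730) / [0.7730(1 − 0.86)] = 1.8039
Required items = 1.8039 × 16 = 28.86, so 29 items.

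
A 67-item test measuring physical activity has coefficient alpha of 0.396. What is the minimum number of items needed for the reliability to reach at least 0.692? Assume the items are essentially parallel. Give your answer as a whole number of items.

n = 0.692(1 − 0.396) / [0.396(1 − 0.692)]
  = 0.417968 / 0.121968 = 3.4269
So the test needs 3.4269 × 67 ≈ 229.60 items; rounding up, 230.

230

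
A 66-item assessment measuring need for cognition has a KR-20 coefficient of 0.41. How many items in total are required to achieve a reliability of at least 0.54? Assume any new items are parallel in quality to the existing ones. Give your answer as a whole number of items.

112

Invert Spearman-Brown to solve for n:
n = r*(1 − r) / [ r (1 − r*) ]
n = [0.54 × 0.59] / [0.41 × 0.46]
n = 0.3186 / 0.1886 ≈ 1.6893
Items needed = n × 66 = 1.6893 × 66 ≈ 111.49 → round up to 112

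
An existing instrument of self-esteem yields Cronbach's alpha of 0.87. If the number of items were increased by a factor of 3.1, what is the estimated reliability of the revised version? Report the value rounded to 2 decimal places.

0.95

r_new = (3.1 × 0.87) / (1 + (3.1 − 1) × 0.87)
     = 2.6970 / 2.8270 = 0.9540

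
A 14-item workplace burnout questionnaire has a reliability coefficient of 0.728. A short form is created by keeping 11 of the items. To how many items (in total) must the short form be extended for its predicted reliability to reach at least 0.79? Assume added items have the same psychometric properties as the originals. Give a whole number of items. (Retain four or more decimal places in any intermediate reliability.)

20

First, r for the 11-item form: n = 11/14 = 0.7857, so r_11 = 0.7857·0.728/(1 + (0.7857 − 1)·0.728) = 0.6777
Length factor from the short form to reach 0.79: n' = 0.79(1 − 0.6777) / [0.6777(1 − 0.79)] ≈ 1.7891
Total items = 1.7891 × 11 = 19.68, rounded up to 20.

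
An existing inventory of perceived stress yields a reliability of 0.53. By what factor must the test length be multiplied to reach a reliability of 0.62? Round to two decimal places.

1.45

Rearranging the Spearman-Brown formula for n,
n = r_target (1 − r_old) / [ r_old (1 − r_target) ]
n = 0.62(1 − 0.53) / [0.53(1 − 0.62)]
  = 0.2914 / 0.2014 = 1.4469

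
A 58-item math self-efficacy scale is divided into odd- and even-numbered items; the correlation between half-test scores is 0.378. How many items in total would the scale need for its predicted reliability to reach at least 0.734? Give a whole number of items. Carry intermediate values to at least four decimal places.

r_full = 2(0.378)/(1 + 0.378) = 0.5486
Solve Spearman-Brown for n: n = 0.734(1 − 0.5486) / [0.5486(1 − 0.734)] = 2.2705
Items = 2.2705 × 58 ≈ 131.69 → 132

132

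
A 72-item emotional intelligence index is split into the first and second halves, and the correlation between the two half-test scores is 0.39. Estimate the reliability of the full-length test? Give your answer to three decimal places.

Each half is half the length of the full test, so the full test is n = 2 times a half.
r_full = 2(0.39) / (1 + 0.39)
       = 0.7800 / 1.3900 = 0.5612

0.561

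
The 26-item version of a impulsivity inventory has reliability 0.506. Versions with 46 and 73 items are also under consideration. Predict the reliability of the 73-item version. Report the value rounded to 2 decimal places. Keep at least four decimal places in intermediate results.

0.74

The 46-item form is not needed; work directly from the 26-item form with n = 73/26 = 2.8077.
r_{73} = n·r / (1 + (n − 1)·r) = 1.4207 / 1.9147 ≈ 0.7420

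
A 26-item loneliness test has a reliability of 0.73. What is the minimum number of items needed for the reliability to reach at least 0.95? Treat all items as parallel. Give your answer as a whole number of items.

Spearman-Brown solved for the length factor n:
n = r*(1 − r) / [ r (1 − r*) ]
n = 0.95 × (1 − 0.73) / [ 0.73 × (1 − 0.95) ]
n = 0.2565 / 0.0365 ≈ 7.0274
So the test needs 7.0274 × 26 ≈ 182.71 items; rounding up, 183.

183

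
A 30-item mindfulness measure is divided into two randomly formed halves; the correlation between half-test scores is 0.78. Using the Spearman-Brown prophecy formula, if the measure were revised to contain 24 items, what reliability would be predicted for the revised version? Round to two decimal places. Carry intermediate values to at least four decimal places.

Full-test reliability from the split-half r: r_full = 2(0.78)/(1 + 0.78) = 0.8764
Length factor from 30 to 24 items: n = 24/30 = 0.8000
r_new = n·r_full / (1 + (n − 1)·r_full) = 0.7011 / 0.8247 ≈ 0.8501

0.85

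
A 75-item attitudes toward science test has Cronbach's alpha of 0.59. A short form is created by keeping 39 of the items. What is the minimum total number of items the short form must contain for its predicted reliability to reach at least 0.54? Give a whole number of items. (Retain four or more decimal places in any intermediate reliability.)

62

First, r for the 39-item form: n = 39/75 = 0.5200, so r_39 = 0.5200·0.59/(1 + (0.5200 − 1)·0.59) = 0.4280
Length factor from the short form to reach 0.54: n' = 0.54(1 − 0.4280) / [0.4280(1 − 0.54)] ≈ 1.5689
Total items = 1.5689 × 39 = 61.19, rounded up to 62.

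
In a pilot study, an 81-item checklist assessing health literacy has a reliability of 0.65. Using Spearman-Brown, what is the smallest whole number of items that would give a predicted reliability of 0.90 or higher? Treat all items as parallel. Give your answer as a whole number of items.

393

Rearranging the Spearman-Brown formula for n,
n = r_target (1 − r_old) / [ r_old (1 − r_target) ]
n = [0.90 × 0.35] / [0.65 × 0.10]
n = 0.3150 / 0.0650 ≈ 4.8462
Items needed = n × 81 = 4.8462 × 81 ≈ 392.54 → round up to 393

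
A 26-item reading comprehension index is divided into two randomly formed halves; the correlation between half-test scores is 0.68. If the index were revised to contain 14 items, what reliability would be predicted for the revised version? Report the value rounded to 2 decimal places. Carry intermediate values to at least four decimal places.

0.70

First correct the split-half correlation to full-test reliability: r_full = 2 × 0.68 / (1 + 0.68) ≈ 0.8095
Length factor from 26 to 14 items: n = 14/26 = 0.5385
r_new = n·r_full / (1 + (n − 1)·r_full) = 0.4359 / 0.6264 ≈ 0.6959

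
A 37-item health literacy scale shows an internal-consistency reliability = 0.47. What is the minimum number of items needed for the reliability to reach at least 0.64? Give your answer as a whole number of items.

n = 0.64 × (1 − 0.47) / [ 0.47 × (1 − 0.64) ]
n = 0.3392 / 0.1692 ≈ 2.0047
2.0047 × 37 = 74.17 → 75 items

75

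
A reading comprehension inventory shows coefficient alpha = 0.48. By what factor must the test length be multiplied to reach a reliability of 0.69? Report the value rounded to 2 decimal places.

2.41

Rearranging the Spearman-Brown formula for n,
n = r_target (1 − r_old) / [ r_old (1 − r_target) ]
n = 0.69(1 − 0.48) / [0.48(1 − 0.69)]
  = 0.3588 / 0.1488 = 2.4113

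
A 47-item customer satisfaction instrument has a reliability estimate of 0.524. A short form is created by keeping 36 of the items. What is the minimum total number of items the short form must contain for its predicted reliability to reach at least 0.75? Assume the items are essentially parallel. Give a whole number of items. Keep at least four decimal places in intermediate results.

129

First, r for the 36-item form: n = 36/47 = 0.7660, so r_36 = 0.7660·0.524/(1 + (0.7660 − 1)·0.524) = 0.4575
Then solve for n' with r_old = 0.4575, r_target = 0.75: n' = 0.75(1 − 0.4575)/[0.4575(1 − 0.75)] = 3.5574
Total items = 3.5574 × 36 = 128.07, rounded up to 129.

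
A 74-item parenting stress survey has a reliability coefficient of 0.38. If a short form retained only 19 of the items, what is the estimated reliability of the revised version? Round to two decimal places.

0.14

Length ratio n = 19/74 = 0.2568
r_new = 0.2568·0.38 / [1 + (0.2568 − 1)·0.38]
     = 0.0976 / 0.7176 = 0.1360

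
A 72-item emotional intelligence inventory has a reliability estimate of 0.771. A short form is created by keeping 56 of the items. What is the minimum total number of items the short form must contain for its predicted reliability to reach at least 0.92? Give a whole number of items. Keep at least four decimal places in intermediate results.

246

First, r for the 56-item form: n = 56/72 = 0.7778, so r_56 = 0.7778·0.771/(1 + (0.7778 − 1)·0.771) = 0.7237
Then solve for n' with r_old = 0.7237, r_target = 0.92: n' = 0.92(1 − 0.7237)/[0.7237(1 − 0.92)] = 4.3906
Items = 4.3906 × 56 ≈ 245.87 → 246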